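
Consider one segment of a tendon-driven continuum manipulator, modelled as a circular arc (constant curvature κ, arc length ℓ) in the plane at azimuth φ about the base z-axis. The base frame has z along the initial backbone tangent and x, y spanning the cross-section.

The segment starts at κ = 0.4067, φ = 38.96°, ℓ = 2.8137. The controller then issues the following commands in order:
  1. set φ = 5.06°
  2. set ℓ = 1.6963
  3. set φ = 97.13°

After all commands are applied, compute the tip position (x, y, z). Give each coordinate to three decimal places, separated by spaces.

-0.070 0.558 1.565

initial: κ=0.4067, φ=38.96°, ℓ=2.8137
cmd 1: set φ=5.06° → (κ,φ,ℓ)=(0.4067,5.06°,2.8137) → tip=(1.4361,0.1272,2.2386)
cmd 2: set ℓ=1.6963 → (κ,φ,ℓ)=(0.4067,5.06°,1.6963) → tip=(0.5601,0.0496,1.5649)
cmd 3: set φ=97.13° → (κ,φ,ℓ)=(0.4067,97.13°,1.6963) → tip=(-0.0698,0.5579,1.5649)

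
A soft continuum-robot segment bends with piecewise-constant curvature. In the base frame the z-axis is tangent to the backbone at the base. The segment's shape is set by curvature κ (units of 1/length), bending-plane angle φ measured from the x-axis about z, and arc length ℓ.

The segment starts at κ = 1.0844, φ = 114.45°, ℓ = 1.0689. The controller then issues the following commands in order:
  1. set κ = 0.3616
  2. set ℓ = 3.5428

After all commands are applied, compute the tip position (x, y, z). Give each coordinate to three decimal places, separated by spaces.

initial: κ=1.0844, φ=114.45°, ℓ=1.0689
cmd 1: set κ=0.3616 → (κ,φ,ℓ)=(0.3616,114.45°,1.0689) → tip=(-0.0844,0.1857,1.0425)
cmd 2: set ℓ=3.5428 → (κ,φ,ℓ)=(0.3616,114.45°,3.5428) → tip=(-0.8176,1.7983,2.6502)

-0.818 1.798 2.650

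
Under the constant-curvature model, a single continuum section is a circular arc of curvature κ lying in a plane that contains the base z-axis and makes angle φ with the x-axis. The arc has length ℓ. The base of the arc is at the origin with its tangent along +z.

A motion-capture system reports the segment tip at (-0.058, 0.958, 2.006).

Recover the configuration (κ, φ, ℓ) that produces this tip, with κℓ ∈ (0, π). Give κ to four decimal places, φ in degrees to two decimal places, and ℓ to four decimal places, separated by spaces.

ρ = √(x²+y²) = √(-0.058² + 0.958²) = 0.95975
φ = atan2(y, x) mod 360° = atan2(0.958, -0.058) = 93.4646°
|p|² = ρ² + z² = 0.95975² + 2.006² = 4.94516
κ = 2ρ / |p|² = 2×0.95975 / 4.94516 = 0.38816
θ = 2·atan2(ρ, z) = 2·atan2(0.95975, 2.006) = 0.89251 rad
ℓ = θ/κ = 0.89251/0.38816 = 2.29933

0.3882 93.46 2.2993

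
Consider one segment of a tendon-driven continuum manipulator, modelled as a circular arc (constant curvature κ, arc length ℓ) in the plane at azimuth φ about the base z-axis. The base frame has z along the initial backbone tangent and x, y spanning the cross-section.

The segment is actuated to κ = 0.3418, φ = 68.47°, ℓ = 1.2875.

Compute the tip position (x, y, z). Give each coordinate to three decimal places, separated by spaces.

0.102 0.259 1.246

θ = κ·ℓ = 0.3418 × 1.2875 = 0.44007 rad
ρ = (1 − cos θ)/κ = (1 − 0.90472)/0.3418 = 0.27875
z = sin θ / κ = 0.42600/0.3418 = 1.24634
x = ρ cos φ = 0.27875 × cos(68.47°) = 0.10230
y = ρ sin φ = 0.27875 × sin(68.47°) = 0.25930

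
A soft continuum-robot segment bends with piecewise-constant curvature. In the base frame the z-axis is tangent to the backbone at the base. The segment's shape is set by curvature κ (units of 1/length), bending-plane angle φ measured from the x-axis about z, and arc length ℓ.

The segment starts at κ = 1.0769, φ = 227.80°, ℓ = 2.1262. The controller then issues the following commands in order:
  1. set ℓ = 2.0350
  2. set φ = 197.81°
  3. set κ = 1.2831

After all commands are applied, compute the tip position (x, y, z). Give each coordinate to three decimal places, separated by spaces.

-1.382 -0.444 0.394

initial: κ=1.0769, φ=227.80°, ℓ=2.1262
cmd 1: set ℓ=2.0350 → (κ,φ,ℓ)=(1.0769,227.80°,2.0350) → tip=(-0.9865,-1.0880,0.7554)
cmd 2: set φ=197.81° → (κ,φ,ℓ)=(1.0769,197.81°,2.0350) → tip=(-1.3983,-0.4492,0.7554)
cmd 3: set κ=1.2831 → (κ,φ,ℓ)=(1.2831,197.81°,2.0350) → tip=(-1.3820,-0.4440,0.3943)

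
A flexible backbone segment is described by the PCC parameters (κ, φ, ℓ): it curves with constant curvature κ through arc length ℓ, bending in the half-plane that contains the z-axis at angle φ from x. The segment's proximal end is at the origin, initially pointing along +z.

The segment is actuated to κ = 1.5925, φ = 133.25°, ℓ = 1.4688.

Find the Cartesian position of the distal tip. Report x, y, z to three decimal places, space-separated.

-0.729 0.775 0.452

θ = κ·ℓ = 1.5925 × 1.4688 = 2.33906 rad
ρ = (1 − cos θ)/κ = (1 − -0.69489)/1.5925 = 1.06430
z = sin θ / κ = 0.71912/1.5925 = 0.45156
x = ρ cos φ = 1.06430 × cos(133.25°) = -0.72924
y = ρ sin φ = 1.06430 × sin(133.25°) = 0.77520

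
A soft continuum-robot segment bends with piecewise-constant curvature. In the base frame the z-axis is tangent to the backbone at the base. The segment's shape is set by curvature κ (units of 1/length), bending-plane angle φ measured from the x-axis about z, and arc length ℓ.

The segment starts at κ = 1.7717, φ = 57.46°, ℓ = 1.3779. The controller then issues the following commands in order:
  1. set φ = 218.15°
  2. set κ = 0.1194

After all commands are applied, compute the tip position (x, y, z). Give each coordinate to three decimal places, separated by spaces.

-0.089 -0.070 1.372

initial: κ=1.7717, φ=57.46°, ℓ=1.3779
cmd 1: set φ=218.15° → (κ,φ,ℓ)=(1.7717,218.15°,1.3779) → tip=(-0.7832,-0.6152,0.3638)
cmd 2: set κ=0.1194 → (κ,φ,ℓ)=(0.1194,218.15°,1.3779) → tip=(-0.0889,-0.0699,1.3717)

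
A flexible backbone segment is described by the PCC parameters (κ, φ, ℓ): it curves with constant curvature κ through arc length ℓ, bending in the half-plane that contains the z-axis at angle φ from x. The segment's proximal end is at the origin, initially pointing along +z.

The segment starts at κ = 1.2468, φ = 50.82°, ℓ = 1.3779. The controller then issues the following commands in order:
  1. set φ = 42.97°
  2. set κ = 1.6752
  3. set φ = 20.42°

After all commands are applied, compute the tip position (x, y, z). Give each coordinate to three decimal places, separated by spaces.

0.936 0.348 0.442

initial: κ=1.2468, φ=50.82°, ℓ=1.3779
cmd 1: set φ=42.97° → (κ,φ,ℓ)=(1.2468,42.97°,1.3779) → tip=(0.6729,0.6269,0.7934)
cmd 2: set κ=1.6752 → (κ,φ,ℓ)=(1.6752,42.97°,1.3779) → tip=(0.7305,0.6805,0.4418)
cmd 3: set φ=20.42° → (κ,φ,ℓ)=(1.6752,20.42°,1.3779) → tip=(0.9356,0.3483,0.4418)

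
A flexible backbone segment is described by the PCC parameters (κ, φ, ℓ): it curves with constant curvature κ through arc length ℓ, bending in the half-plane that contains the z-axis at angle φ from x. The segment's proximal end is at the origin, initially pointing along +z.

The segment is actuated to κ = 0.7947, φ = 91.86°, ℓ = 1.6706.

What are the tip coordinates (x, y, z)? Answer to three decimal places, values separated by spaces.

-0.031 0.955 1.221

θ = κ·ℓ = 0.7947 × 1.6706 = 1.32763 rad
ρ = (1 − cos θ)/κ = (1 − 0.24078)/0.7947 = 0.95535
z = sin θ / κ = 0.97058/0.7947 = 1.22132
x = ρ cos φ = 0.95535 × cos(91.86°) = -0.03101
y = ρ sin φ = 0.95535 × sin(91.86°) = 0.95485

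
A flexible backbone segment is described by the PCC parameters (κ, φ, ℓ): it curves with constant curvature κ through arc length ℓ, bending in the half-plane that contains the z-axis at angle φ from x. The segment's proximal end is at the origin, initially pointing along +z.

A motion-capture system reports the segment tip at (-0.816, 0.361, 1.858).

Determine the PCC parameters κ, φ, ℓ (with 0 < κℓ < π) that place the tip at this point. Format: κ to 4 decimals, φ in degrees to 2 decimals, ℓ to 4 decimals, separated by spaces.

0.4201 156.14 2.1317

ρ = √(x²+y²) = √(-0.816² + 0.361²) = 0.89229
φ = atan2(y, x) mod 360° = atan2(0.361, -0.816) = 156.1353°
|p|² = ρ² + z² = 0.89229² + 1.858² = 4.24834
κ = 2ρ / |p|² = 2×0.89229 / 4.24834 = 0.42006
θ = 2·atan2(ρ, z) = 2·atan2(0.89229, 1.858) = 0.89543 rad
ℓ = θ/κ = 0.89543/0.42006 = 2.13165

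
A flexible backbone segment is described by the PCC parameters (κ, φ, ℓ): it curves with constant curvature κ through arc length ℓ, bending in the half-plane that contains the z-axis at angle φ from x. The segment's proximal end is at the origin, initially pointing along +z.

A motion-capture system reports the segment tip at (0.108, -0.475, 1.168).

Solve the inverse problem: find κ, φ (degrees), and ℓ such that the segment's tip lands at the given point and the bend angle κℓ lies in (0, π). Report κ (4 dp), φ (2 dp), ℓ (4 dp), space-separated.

ρ = √(x²+y²) = √(0.108² + -0.475²) = 0.48712
φ = atan2(y, x) mod 360° = atan2(-0.475, 0.108) = 282.8095°
|p|² = ρ² + z² = 0.48712² + 1.168² = 1.60151
κ = 2ρ / |p|² = 2×0.48712 / 1.60151 = 0.60833
θ = 2·atan2(ρ, z) = 2·atan2(0.48712, 1.168) = 0.79025 rad
ℓ = θ/κ = 0.79025/0.60833 = 1.29905

0.6083 282.81 1.2990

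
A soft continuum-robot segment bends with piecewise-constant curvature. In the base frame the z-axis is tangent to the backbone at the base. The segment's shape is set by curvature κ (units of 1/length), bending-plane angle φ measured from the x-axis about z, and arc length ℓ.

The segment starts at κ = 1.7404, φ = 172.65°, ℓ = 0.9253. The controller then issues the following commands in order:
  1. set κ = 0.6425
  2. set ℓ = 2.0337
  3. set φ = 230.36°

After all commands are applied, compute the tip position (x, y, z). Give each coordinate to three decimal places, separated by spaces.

initial: κ=1.7404, φ=172.65°, ℓ=0.9253
cmd 1: set κ=0.6425 → (κ,φ,ℓ)=(0.6425,172.65°,0.9253) → tip=(-0.2648,0.0342,0.8717)
cmd 2: set ℓ=2.0337 → (κ,φ,ℓ)=(0.6425,172.65°,2.0337) → tip=(-1.1406,0.1471,1.5024)
cmd 3: set φ=230.36° → (κ,φ,ℓ)=(0.6425,230.36°,2.0337) → tip=(-0.7337,-0.8856,1.5024)

-0.734 -0.886 1.502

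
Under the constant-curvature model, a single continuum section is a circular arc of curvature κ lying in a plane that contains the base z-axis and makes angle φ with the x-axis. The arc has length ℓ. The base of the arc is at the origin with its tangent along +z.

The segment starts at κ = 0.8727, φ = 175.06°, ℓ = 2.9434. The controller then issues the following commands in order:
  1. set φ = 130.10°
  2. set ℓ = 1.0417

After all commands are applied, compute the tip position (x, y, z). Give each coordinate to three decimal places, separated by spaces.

-0.285 0.338 0.904

initial: κ=0.8727, φ=175.06°, ℓ=2.9434
cmd 1: set φ=130.10° → (κ,φ,ℓ)=(0.8727,130.10°,2.9434) → tip=(-1.3583,1.6131,0.6211)
cmd 2: set ℓ=1.0417 → (κ,φ,ℓ)=(0.8727,130.10°,1.0417) → tip=(-0.2846,0.3379,0.9040)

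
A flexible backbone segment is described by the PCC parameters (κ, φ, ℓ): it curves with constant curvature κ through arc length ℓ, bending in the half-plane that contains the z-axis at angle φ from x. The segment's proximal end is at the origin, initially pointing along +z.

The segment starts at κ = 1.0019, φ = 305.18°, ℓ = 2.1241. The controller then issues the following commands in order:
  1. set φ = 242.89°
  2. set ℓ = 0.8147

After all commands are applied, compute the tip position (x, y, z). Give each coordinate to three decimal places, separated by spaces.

initial: κ=1.0019, φ=305.18°, ℓ=2.1241
cmd 1: set φ=242.89° → (κ,φ,ℓ)=(1.0019,242.89°,2.1241) → tip=(-0.6954,-1.3584,0.8471)
cmd 2: set ℓ=0.8147 → (κ,φ,ℓ)=(1.0019,242.89°,0.8147) → tip=(-0.1433,-0.2799,0.7272)

-0.143 -0.280 0.727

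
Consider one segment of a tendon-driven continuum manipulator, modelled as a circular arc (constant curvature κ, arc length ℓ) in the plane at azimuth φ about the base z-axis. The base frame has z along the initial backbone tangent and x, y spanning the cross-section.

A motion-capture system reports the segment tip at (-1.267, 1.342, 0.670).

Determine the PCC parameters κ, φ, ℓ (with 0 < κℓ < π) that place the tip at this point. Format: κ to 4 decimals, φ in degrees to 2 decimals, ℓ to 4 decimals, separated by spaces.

0.9575 133.35 2.5537

ρ = √(x²+y²) = √(-1.267² + 1.342²) = 1.84560
φ = atan2(y, x) mod 360° = atan2(1.342, -1.267) = 133.3534°
|p|² = ρ² + z² = 1.84560² + 0.670² = 3.85515
κ = 2ρ / |p|² = 2×1.84560 / 3.85515 = 0.95747
θ = 2·atan2(ρ, z) = 2·atan2(1.84560, 0.670) = 2.44513 rad
ℓ = θ/κ = 2.44513/0.95747 = 2.55373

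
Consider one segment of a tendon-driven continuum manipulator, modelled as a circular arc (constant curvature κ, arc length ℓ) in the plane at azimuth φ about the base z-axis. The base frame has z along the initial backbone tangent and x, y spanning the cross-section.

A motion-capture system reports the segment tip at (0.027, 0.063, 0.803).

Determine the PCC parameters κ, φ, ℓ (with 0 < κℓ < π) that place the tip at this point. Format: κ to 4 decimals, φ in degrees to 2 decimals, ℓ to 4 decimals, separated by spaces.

ρ = √(x²+y²) = √(0.027² + 0.063²) = 0.06854
φ = atan2(y, x) mod 360° = atan2(0.063, 0.027) = 66.8014°
|p|² = ρ² + z² = 0.06854² + 0.803² = 0.64951
κ = 2ρ / |p|² = 2×0.06854 / 0.64951 = 0.21106
θ = 2·atan2(ρ, z) = 2·atan2(0.06854, 0.803) = 0.17030 rad
ℓ = θ/κ = 0.17030/0.21106 = 0.80689

0.2111 66.80 0.8069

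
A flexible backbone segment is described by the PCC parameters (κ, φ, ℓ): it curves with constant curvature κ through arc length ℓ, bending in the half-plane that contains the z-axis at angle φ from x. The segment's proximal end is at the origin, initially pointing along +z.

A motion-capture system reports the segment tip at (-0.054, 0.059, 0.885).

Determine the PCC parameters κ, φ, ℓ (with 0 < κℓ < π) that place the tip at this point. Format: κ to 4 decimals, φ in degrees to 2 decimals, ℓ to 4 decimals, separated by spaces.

ρ = √(x²+y²) = √(-0.054² + 0.059²) = 0.07998
φ = atan2(y, x) mod 360° = atan2(0.059, -0.054) = 132.4664°
|p|² = ρ² + z² = 0.07998² + 0.885² = 0.78962
κ = 2ρ / |p|² = 2×0.07998 / 0.78962 = 0.20258
θ = 2·atan2(ρ, z) = 2·atan2(0.07998, 0.885) = 0.18026 rad
ℓ = θ/κ = 0.18026/0.20258 = 0.88981

0.2026 132.47 0.8898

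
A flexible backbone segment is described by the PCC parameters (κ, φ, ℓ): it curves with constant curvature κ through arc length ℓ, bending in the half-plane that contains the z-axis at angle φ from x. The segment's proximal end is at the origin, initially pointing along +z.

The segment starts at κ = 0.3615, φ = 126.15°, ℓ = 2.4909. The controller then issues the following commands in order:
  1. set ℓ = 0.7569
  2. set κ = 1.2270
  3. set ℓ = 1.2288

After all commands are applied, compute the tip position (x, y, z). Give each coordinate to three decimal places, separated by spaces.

initial: κ=0.3615, φ=126.15°, ℓ=2.4909
cmd 1: set ℓ=0.7569 → (κ,φ,ℓ)=(0.3615,126.15°,0.7569) → tip=(-0.0607,0.0831,0.7475)
cmd 2: set κ=1.2270 → (κ,φ,ℓ)=(1.2270,126.15°,0.7569) → tip=(-0.1929,0.2640,0.6527)
cmd 3: set ℓ=1.2288 → (κ,φ,ℓ)=(1.2270,126.15°,1.2288) → tip=(-0.4505,0.6166,0.8134)

-0.450 0.617 0.813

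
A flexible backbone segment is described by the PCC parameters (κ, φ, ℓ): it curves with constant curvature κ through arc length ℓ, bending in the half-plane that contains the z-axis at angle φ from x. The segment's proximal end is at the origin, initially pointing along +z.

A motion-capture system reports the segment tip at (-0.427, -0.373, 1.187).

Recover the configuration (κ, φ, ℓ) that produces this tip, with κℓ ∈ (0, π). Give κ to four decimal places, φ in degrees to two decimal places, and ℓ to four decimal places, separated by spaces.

ρ = √(x²+y²) = √(-0.427² + -0.373²) = 0.56697
φ = atan2(y, x) mod 360° = atan2(-0.373, -0.427) = 221.1384°
|p|² = ρ² + z² = 0.56697² + 1.187² = 1.73043
κ = 2ρ / |p|² = 2×0.56697 / 1.73043 = 0.65530
θ = 2·atan2(ρ, z) = 2·atan2(0.56697, 1.187) = 0.89122 rad
ℓ = θ/κ = 0.89122/0.65530 = 1.36002

0.6553 221.14 1.3600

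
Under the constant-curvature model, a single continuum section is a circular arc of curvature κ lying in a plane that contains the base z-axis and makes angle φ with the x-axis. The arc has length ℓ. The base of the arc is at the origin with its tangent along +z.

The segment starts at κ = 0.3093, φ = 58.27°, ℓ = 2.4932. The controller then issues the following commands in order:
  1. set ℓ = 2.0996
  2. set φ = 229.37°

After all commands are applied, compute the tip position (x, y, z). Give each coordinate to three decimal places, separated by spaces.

-0.429 -0.499 1.955

initial: κ=0.3093, φ=58.27°, ℓ=2.4932
cmd 1: set ℓ=2.0996 → (κ,φ,ℓ)=(0.3093,58.27°,2.0996) → tip=(0.3461,0.5598,1.9551)
cmd 2: set φ=229.37° → (κ,φ,ℓ)=(0.3093,229.37°,2.0996) → tip=(-0.4286,-0.4995,1.9551)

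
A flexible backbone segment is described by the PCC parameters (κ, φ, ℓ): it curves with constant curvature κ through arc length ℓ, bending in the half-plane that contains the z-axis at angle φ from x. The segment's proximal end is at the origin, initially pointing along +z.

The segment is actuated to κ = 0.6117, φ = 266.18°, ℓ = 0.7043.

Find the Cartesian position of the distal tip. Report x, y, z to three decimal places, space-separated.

θ = κ·ℓ = 0.6117 × 0.7043 = 0.43082 rad
ρ = (1 − cos θ)/κ = (1 − 0.90862)/0.6117 = 0.14938
z = sin θ / κ = 0.41762/0.6117 = 0.68271
x = ρ cos φ = 0.14938 × cos(266.18°) = -0.00995
y = ρ sin φ = 0.14938 × sin(266.18°) = -0.14905

-0.010 -0.149 0.683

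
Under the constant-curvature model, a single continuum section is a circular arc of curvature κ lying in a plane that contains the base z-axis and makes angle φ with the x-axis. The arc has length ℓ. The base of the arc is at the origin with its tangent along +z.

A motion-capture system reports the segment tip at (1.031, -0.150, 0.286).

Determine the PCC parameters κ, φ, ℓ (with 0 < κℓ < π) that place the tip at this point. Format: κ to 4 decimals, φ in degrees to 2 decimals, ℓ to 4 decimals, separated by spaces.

ρ = √(x²+y²) = √(1.031² + -0.150²) = 1.04185
φ = atan2(y, x) mod 360° = atan2(-0.150, 1.031) = 351.7221°
|p|² = ρ² + z² = 1.04185² + 0.286² = 1.16726
κ = 2ρ / |p|² = 2×1.04185 / 1.16726 = 1.78513
θ = 2·atan2(ρ, z) = 2·atan2(1.04185, 0.286) = 2.60577 rad
ℓ = θ/κ = 2.60577/1.78513 = 1.45971

1.7851 351.72 1.4597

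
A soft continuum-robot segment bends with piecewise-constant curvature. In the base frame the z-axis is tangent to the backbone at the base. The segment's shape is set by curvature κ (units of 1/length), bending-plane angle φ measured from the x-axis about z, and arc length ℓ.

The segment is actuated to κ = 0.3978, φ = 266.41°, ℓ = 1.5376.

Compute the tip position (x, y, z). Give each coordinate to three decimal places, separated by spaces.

θ = κ·ℓ = 0.3978 × 1.5376 = 0.61166 rad
ρ = (1 − cos θ)/κ = (1 − 0.81870)/0.3978 = 0.45576
z = sin θ / κ = 0.57423/0.3978 = 1.44350
x = ρ cos φ = 0.45576 × cos(266.41°) = -0.02854
y = ρ sin φ = 0.45576 × sin(266.41°) = -0.45487

-0.029 -0.455 1.444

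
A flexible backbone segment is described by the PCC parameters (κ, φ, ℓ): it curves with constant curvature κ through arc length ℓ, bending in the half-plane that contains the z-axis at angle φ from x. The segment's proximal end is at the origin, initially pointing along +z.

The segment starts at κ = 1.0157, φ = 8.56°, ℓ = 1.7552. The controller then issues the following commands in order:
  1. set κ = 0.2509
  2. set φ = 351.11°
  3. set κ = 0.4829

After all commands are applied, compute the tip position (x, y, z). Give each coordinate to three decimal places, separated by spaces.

initial: κ=1.0157, φ=8.56°, ℓ=1.7552
cmd 1: set κ=0.2509 → (κ,φ,ℓ)=(0.2509,8.56°,1.7552) → tip=(0.3760,0.0566,1.6990)
cmd 2: set φ=351.11° → (κ,φ,ℓ)=(0.2509,351.11°,1.7552) → tip=(0.3757,-0.0588,1.6990)
cmd 3: set κ=0.4829 → (κ,φ,ℓ)=(0.4829,351.11°,1.7552) → tip=(0.6919,-0.1082,1.5525)

0.692 -0.108 1.552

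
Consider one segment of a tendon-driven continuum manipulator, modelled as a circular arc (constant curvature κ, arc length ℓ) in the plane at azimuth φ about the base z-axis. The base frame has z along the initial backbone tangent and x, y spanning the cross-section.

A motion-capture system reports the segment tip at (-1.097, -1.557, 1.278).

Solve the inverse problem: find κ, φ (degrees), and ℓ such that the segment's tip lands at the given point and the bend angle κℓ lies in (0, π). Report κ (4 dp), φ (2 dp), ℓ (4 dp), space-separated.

0.7241 234.83 2.7064

ρ = √(x²+y²) = √(-1.097² + -1.557²) = 1.90464
φ = atan2(y, x) mod 360° = atan2(-1.557, -1.097) = 234.8330°
|p|² = ρ² + z² = 1.90464² + 1.278² = 5.26094
κ = 2ρ / |p|² = 2×1.90464 / 5.26094 = 0.72407
θ = 2·atan2(ρ, z) = 2·atan2(1.90464, 1.278) = 1.95961 rad
ℓ = θ/κ = 1.95961/0.72407 = 2.70639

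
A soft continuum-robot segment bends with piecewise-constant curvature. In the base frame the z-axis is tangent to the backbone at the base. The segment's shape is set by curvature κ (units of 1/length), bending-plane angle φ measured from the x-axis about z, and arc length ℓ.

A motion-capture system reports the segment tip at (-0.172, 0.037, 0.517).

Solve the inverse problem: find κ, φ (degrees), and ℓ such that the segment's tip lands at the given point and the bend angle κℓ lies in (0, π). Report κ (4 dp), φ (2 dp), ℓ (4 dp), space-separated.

ρ = √(x²+y²) = √(-0.172² + 0.037²) = 0.17593
φ = atan2(y, x) mod 360° = atan2(0.037, -0.172) = 167.8598°
|p|² = ρ² + z² = 0.17593² + 0.517² = 0.29824
κ = 2ρ / |p|² = 2×0.17593 / 0.29824 = 1.17981
θ = 2·atan2(ρ, z) = 2·atan2(0.17593, 0.517) = 0.65601 rad
ℓ = θ/κ = 0.65601/1.17981 = 0.55603

1.1798 167.86 0.5560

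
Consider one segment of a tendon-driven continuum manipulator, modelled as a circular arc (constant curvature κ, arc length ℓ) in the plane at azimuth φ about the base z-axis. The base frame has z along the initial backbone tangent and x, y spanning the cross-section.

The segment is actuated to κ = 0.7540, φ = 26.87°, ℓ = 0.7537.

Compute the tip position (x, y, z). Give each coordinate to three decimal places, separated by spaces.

0.186 0.094 0.714

θ = κ·ℓ = 0.7540 × 0.7537 = 0.56829 rad
ρ = (1 − cos θ)/κ = (1 − 0.84282)/0.7540 = 0.20846
z = sin θ / κ = 0.53819/0.7540 = 0.71378
x = ρ cos φ = 0.20846 × cos(26.87°) = 0.18595
y = ρ sin φ = 0.20846 × sin(26.87°) = 0.09422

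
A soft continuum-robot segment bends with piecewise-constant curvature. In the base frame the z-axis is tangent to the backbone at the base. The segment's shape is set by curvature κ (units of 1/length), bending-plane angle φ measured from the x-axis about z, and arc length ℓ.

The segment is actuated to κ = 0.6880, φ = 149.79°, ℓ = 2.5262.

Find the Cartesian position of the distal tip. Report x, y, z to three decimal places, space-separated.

θ = κ·ℓ = 0.6880 × 2.5262 = 1.73803 rad
ρ = (1 − cos θ)/κ = (1 − -0.16645)/0.6880 = 1.69542
z = sin θ / κ = 0.98605/0.6880 = 1.43321
x = ρ cos φ = 1.69542 × cos(149.79°) = -1.46516
y = ρ sin φ = 1.69542 × sin(149.79°) = 0.85309

-1.465 0.853 1.433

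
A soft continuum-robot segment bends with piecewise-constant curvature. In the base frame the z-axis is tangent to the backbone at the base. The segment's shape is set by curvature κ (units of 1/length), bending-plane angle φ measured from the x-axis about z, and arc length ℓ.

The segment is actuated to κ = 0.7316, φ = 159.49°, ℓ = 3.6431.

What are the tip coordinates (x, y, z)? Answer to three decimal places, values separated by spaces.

-2.418 0.905 0.627

θ = κ·ℓ = 0.7316 × 3.6431 = 2.66529 rad
ρ = (1 − cos θ)/κ = (1 − -0.88870)/0.7316 = 2.58160
z = sin θ / κ = 0.45849/0.7316 = 0.62670
x = ρ cos φ = 2.58160 × cos(159.49°) = -2.41795
y = ρ sin φ = 2.58160 × sin(159.49°) = 0.90452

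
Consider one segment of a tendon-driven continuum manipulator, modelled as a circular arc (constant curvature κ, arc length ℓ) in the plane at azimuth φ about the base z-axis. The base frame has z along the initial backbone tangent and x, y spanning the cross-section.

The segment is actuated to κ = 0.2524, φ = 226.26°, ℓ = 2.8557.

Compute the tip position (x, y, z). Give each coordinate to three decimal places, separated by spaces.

-0.681 -0.712 2.615

θ = κ·ℓ = 0.2524 × 2.8557 = 0.72078 rad
ρ = (1 − cos θ)/κ = (1 − 0.75129)/0.2524 = 0.98537
z = sin θ / κ = 0.65997/0.2524 = 2.61478
x = ρ cos φ = 0.98537 × cos(226.26°) = -0.68127
y = ρ sin φ = 0.98537 × sin(226.26°) = -0.71192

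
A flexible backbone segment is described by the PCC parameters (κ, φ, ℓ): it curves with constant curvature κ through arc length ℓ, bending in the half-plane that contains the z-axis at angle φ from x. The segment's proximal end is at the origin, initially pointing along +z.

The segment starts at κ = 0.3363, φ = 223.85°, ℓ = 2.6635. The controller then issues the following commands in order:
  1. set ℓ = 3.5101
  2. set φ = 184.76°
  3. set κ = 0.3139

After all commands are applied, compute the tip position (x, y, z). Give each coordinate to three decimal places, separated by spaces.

initial: κ=0.3363, φ=223.85°, ℓ=2.6635
cmd 1: set ℓ=3.5101 → (κ,φ,ℓ)=(0.3363,223.85°,3.5101) → tip=(-1.3284,-1.2761,2.7499)
cmd 2: set φ=184.76° → (κ,φ,ℓ)=(0.3363,184.76°,3.5101) → tip=(-1.8357,-0.1529,2.7499)
cmd 3: set κ=0.3139 → (κ,φ,ℓ)=(0.3139,184.76°,3.5101) → tip=(-1.7398,-0.1449,2.8418)

-1.740 -0.145 2.842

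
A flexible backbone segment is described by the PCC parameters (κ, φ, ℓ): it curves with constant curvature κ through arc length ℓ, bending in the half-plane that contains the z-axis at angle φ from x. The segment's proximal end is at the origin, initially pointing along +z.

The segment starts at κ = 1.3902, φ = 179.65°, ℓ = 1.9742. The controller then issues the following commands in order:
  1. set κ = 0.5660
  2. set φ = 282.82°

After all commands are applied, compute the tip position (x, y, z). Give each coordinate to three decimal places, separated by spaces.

0.220 -0.968 1.588

initial: κ=1.3902, φ=179.65°, ℓ=1.9742
cmd 1: set κ=0.5660 → (κ,φ,ℓ)=(0.5660,179.65°,1.9742) → tip=(-0.9929,0.0061,1.5883)
cmd 2: set φ=282.82° → (κ,φ,ℓ)=(0.5660,282.82°,1.9742) → tip=(0.2203,-0.9681,1.5883)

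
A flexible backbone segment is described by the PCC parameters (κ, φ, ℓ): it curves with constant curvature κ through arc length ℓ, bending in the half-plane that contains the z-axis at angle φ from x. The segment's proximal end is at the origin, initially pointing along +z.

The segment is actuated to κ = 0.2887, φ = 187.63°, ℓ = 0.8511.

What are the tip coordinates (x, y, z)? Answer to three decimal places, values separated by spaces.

-0.103 -0.014 0.843

θ = κ·ℓ = 0.2887 × 0.8511 = 0.24571 rad
ρ = (1 − cos θ)/κ = (1 − 0.96996)/0.2887 = 0.10404
z = sin θ / κ = 0.24325/0.2887 = 0.84256
x = ρ cos φ = 0.10404 × cos(187.63°) = -0.10312
y = ρ sin φ = 0.10404 × sin(187.63°) = -0.01381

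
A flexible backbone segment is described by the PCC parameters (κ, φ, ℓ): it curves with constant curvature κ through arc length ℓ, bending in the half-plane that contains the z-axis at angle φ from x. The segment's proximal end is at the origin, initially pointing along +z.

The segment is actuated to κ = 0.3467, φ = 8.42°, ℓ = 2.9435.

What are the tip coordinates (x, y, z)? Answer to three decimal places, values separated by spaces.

θ = κ·ℓ = 0.3467 × 2.9435 = 1.02051 rad
ρ = (1 − cos θ)/κ = (1 − 0.52293)/0.3467 = 1.37603
z = sin θ / κ = 0.85238/0.3467 = 2.45854
x = ρ cos φ = 1.37603 × cos(8.42°) = 1.36120
y = ρ sin φ = 1.37603 × sin(8.42°) = 0.20149

1.361 0.201 2.459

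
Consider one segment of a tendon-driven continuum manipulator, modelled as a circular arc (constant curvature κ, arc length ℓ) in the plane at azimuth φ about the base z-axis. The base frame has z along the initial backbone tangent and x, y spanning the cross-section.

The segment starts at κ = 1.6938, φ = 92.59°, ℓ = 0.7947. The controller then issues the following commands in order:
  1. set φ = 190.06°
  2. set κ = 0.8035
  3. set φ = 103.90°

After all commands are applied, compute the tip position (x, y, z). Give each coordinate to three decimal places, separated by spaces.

-0.059 0.238 0.742

initial: κ=1.6938, φ=92.59°, ℓ=0.7947
cmd 1: set φ=190.06° → (κ,φ,ℓ)=(1.6938,190.06°,0.7947) → tip=(-0.4518,-0.0801,0.5755)
cmd 2: set κ=0.8035 → (κ,φ,ℓ)=(0.8035,190.06°,0.7947) → tip=(-0.2414,-0.0428,0.7418)
cmd 3: set φ=103.90° → (κ,φ,ℓ)=(0.8035,103.90°,0.7947) → tip=(-0.0589,0.2380,0.7418)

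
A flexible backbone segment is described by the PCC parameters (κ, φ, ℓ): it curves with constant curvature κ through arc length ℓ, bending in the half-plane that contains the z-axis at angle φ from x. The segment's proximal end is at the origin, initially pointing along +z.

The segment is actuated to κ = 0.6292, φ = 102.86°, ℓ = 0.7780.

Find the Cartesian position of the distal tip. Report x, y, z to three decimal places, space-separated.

θ = κ·ℓ = 0.6292 × 0.7780 = 0.48952 rad
ρ = (1 − cos θ)/κ = (1 − 0.88256)/0.6292 = 0.18665
z = sin θ / κ = 0.47020/0.6292 = 0.74730
x = ρ cos φ = 0.18665 × cos(102.86°) = -0.04154
y = ρ sin φ = 0.18665 × sin(102.86°) = 0.18197

-0.042 0.182 0.747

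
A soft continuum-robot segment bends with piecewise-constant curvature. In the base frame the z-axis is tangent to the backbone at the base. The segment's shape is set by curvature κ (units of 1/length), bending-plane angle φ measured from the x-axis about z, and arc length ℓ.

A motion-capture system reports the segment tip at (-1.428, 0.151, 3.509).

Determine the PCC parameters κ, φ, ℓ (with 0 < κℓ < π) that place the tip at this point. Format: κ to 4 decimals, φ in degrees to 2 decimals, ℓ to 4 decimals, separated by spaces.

0.1998 173.96 3.8885

ρ = √(x²+y²) = √(-1.428² + 0.151²) = 1.43596
φ = atan2(y, x) mod 360° = atan2(0.151, -1.428) = 173.9638°
|p|² = ρ² + z² = 1.43596² + 3.509² = 14.37507
κ = 2ρ / |p|² = 2×1.43596 / 14.37507 = 0.19979
θ = 2·atan2(ρ, z) = 2·atan2(1.43596, 3.509) = 0.77686 rad
ℓ = θ/κ = 0.77686/0.19979 = 3.88849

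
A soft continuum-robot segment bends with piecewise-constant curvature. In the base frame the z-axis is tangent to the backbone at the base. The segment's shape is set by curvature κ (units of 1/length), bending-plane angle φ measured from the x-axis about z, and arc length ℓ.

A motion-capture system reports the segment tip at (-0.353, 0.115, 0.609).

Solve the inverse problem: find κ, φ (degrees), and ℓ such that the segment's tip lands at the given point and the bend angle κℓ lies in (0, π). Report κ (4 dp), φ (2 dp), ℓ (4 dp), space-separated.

ρ = √(x²+y²) = √(-0.353² + 0.115²) = 0.37126
φ = atan2(y, x) mod 360° = atan2(0.115, -0.353) = 161.9555°
|p|² = ρ² + z² = 0.37126² + 0.609² = 0.50871
κ = 2ρ / |p|² = 2×0.37126 / 0.50871 = 1.45960
θ = 2·atan2(ρ, z) = 2·atan2(0.37126, 0.609) = 1.09493 rad
ℓ = θ/κ = 1.09493/1.45960 = 0.75016

1.4596 161.96 0.7502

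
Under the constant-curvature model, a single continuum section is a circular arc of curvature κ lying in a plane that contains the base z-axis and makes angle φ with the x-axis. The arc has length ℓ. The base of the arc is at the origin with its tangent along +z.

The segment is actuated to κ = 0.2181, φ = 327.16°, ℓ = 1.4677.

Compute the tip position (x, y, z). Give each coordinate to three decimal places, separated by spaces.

0.196 -0.126 1.443

θ = κ·ℓ = 0.2181 × 1.4677 = 0.32011 rad
ρ = (1 − cos θ)/κ = (1 − 0.94920)/0.2181 = 0.23291
z = sin θ / κ = 0.31467/0.2181 = 1.44276
x = ρ cos φ = 0.23291 × cos(327.16°) = 0.19569
y = ρ sin φ = 0.23291 × sin(327.16°) = -0.12631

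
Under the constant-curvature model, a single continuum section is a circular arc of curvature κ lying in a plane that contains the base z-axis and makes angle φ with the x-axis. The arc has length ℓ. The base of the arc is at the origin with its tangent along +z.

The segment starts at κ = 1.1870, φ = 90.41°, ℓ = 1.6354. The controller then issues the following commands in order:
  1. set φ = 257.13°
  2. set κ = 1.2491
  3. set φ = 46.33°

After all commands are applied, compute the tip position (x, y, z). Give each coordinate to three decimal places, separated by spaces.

initial: κ=1.1870, φ=90.41°, ℓ=1.6354
cmd 1: set φ=257.13° → (κ,φ,ℓ)=(1.1870,257.13°,1.6354) → tip=(-0.2556,-1.1186,0.7853)
cmd 2: set κ=1.2491 → (κ,φ,ℓ)=(1.2491,257.13°,1.6354) → tip=(-0.2594,-1.1353,0.7130)
cmd 3: set φ=46.33° → (κ,φ,ℓ)=(1.2491,46.33°,1.6354) → tip=(0.8041,0.8424,0.7130)

0.804 0.842 0.713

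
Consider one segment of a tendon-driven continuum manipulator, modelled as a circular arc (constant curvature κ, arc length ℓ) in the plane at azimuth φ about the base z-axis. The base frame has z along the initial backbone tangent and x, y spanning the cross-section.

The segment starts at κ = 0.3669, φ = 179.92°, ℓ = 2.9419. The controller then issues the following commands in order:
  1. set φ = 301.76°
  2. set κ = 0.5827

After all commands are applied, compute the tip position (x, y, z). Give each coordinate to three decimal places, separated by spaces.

1.032 -1.668 1.699

initial: κ=0.3669, φ=179.92°, ℓ=2.9419
cmd 1: set φ=301.76° → (κ,φ,ℓ)=(0.3669,301.76°,2.9419) → tip=(0.7577,-1.2239,2.4030)
cmd 2: set κ=0.5827 → (κ,φ,ℓ)=(0.5827,301.76°,2.9419) → tip=(1.0325,-1.6678,1.6985)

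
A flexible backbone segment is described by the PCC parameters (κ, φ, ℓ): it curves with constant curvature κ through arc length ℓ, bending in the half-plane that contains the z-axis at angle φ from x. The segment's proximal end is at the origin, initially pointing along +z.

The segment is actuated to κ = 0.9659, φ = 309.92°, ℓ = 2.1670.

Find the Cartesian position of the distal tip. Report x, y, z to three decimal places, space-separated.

θ = κ·ℓ = 0.9659 × 2.1670 = 2.09311 rad
ρ = (1 − cos θ)/κ = (1 − -0.49888)/0.9659 = 1.55180
z = sin θ / κ = 0.86667/0.9659 = 0.89727
x = ρ cos φ = 1.55180 × cos(309.92°) = 0.99582
y = ρ sin φ = 1.55180 × sin(309.92°) = -1.19014

0.996 -1.190 0.897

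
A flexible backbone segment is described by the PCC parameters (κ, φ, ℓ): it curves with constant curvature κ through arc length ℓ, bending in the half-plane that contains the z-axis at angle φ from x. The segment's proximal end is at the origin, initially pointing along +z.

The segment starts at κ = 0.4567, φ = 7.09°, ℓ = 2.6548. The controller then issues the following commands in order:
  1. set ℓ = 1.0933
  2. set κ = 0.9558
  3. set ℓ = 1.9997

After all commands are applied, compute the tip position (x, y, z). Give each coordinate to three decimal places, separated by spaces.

1.385 0.172 0.986

initial: κ=0.4567, φ=7.09°, ℓ=2.6548
cmd 1: set ℓ=1.0933 → (κ,φ,ℓ)=(0.4567,7.09°,1.0933) → tip=(0.2653,0.0330,1.0484)
cmd 2: set κ=0.9558 → (κ,φ,ℓ)=(0.9558,7.09°,1.0933) → tip=(0.5171,0.0643,0.9049)
cmd 3: set ℓ=1.9997 → (κ,φ,ℓ)=(0.9558,7.09°,1.9997) → tip=(1.3850,0.1723,0.9862)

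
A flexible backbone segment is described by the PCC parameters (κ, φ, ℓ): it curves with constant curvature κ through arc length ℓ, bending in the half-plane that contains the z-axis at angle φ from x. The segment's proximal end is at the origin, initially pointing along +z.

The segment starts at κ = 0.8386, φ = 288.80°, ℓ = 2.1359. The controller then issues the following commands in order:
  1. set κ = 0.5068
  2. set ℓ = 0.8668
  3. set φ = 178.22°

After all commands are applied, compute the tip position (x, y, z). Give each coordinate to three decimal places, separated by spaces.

initial: κ=0.8386, φ=288.80°, ℓ=2.1359
cmd 1: set κ=0.5068 → (κ,φ,ℓ)=(0.5068,288.80°,2.1359) → tip=(0.3376,-0.9916,1.7425)
cmd 2: set ℓ=0.8668 → (κ,φ,ℓ)=(0.5068,288.80°,0.8668) → tip=(0.0604,-0.1774,0.8392)
cmd 3: set φ=178.22° → (κ,φ,ℓ)=(0.5068,178.22°,0.8668) → tip=(-0.1873,0.0058,0.8392)

-0.187 0.006 0.839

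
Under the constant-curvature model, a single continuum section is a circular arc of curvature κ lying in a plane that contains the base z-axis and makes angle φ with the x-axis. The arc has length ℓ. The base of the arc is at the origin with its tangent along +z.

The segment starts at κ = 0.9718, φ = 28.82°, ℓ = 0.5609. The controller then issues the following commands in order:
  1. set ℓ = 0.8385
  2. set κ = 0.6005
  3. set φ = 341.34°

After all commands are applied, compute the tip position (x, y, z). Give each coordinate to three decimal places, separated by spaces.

0.196 -0.066 0.804

initial: κ=0.9718, φ=28.82°, ℓ=0.5609
cmd 1: set ℓ=0.8385 → (κ,φ,ℓ)=(0.9718,28.82°,0.8385) → tip=(0.2831,0.1558,0.7487)
cmd 2: set κ=0.6005 → (κ,φ,ℓ)=(0.6005,28.82°,0.8385) → tip=(0.1811,0.0996,0.8035)
cmd 3: set φ=341.34° → (κ,φ,ℓ)=(0.6005,341.34°,0.8385) → tip=(0.1958,-0.0661,0.8035)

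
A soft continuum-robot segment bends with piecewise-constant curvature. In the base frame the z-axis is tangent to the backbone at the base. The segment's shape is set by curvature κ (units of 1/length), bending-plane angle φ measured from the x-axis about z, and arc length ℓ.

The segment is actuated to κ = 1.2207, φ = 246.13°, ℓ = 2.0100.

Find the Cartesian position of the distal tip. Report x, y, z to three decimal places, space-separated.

-0.588 -1.328 0.520

θ = κ·ℓ = 1.2207 × 2.0100 = 2.45361 rad
ρ = (1 − cos θ)/κ = (1 − -0.77253)/1.2207 = 1.45206
z = sin θ / κ = 0.63498/1.2207 = 0.52018
x = ρ cos φ = 1.45206 × cos(246.13°) = -0.58759
y = ρ sin φ = 1.45206 × sin(246.13°) = -1.32786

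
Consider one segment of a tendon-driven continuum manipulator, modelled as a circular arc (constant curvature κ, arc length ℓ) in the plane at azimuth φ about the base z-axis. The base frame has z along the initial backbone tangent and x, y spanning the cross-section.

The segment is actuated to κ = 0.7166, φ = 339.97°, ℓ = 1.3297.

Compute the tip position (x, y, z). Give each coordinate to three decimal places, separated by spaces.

θ = κ·ℓ = 0.7166 × 1.3297 = 0.95286 rad
ρ = (1 − cos θ)/κ = (1 − 0.57935)/0.7166 = 0.58701
z = sin θ / κ = 0.81508/0.7166 = 1.13742
x = ρ cos φ = 0.58701 × cos(339.97°) = 0.55150
y = ρ sin φ = 0.58701 × sin(339.97°) = -0.20106

0.551 -0.201 1.137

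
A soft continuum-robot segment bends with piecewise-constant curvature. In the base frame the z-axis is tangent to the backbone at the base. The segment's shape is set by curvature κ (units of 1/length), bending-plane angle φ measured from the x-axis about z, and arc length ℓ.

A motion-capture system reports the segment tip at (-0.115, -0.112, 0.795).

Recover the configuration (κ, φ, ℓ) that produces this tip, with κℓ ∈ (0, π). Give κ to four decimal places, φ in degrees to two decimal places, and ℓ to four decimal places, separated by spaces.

0.4881 224.24 0.8164

ρ = √(x²+y²) = √(-0.115² + -0.112²) = 0.16053
φ = atan2(y, x) mod 360° = atan2(-0.112, -0.115) = 224.2428°
|p|² = ρ² + z² = 0.16053² + 0.795² = 0.65779
κ = 2ρ / |p|² = 2×0.16053 / 0.65779 = 0.48808
θ = 2·atan2(ρ, z) = 2·atan2(0.16053, 0.795) = 0.39848 rad
ℓ = θ/κ = 0.39848/0.48808 = 0.81644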